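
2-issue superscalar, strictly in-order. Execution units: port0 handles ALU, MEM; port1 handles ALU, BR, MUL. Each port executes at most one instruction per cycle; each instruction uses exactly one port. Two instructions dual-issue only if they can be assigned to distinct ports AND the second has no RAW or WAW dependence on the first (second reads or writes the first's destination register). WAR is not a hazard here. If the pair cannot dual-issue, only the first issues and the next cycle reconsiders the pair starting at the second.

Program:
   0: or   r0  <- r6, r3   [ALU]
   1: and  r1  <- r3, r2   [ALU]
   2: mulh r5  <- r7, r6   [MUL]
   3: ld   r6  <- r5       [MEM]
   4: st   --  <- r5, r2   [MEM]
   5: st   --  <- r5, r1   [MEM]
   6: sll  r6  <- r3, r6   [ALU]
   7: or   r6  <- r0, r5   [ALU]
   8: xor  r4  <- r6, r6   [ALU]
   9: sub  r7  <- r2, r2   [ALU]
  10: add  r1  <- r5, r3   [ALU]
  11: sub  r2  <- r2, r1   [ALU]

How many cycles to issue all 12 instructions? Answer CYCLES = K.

[0] i0&i1  or.ALU;and.ALU  -- 2-wide
[1] i2  mulh.MUL  -- RAW r5
[2] i3  ld.MEM  -- no-port MEM/MEM
[3] i4  st.MEM  -- no-port MEM/MEM
[4] i5&i6  st.MEM;sll.ALU  -- 2-wide
[5] i7  or.ALU  -- RAW r6
[6] i8&i9  xor.ALU;sub.ALU  -- 2-wide
[7] i10  add.ALU  -- RAW r1
[8] i11  sub.ALU  -- tail

CYCLES = 9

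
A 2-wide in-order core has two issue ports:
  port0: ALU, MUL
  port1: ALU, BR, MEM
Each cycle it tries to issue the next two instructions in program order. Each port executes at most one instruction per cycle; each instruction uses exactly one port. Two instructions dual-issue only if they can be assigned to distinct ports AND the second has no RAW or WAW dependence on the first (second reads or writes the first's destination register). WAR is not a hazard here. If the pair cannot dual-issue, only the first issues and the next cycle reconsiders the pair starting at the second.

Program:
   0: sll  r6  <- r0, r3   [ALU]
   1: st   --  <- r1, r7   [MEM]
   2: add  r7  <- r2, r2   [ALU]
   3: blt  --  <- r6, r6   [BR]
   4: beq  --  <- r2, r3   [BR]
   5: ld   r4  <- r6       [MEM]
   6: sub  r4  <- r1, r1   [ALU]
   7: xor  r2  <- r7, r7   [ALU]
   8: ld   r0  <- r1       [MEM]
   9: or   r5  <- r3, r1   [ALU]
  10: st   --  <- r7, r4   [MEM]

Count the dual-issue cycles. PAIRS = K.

PAIRS = 4

c0: i0/i1 sll+st  dual
c1: i2/i3 add+blt  dual
c2: i4 beq  no-port BR/MEM
c3: i5 ld  WAW r4
c4: i6/i7 sub+xor  dual
c5: i8/i9 ld+or  dual
c6: i10 st  tail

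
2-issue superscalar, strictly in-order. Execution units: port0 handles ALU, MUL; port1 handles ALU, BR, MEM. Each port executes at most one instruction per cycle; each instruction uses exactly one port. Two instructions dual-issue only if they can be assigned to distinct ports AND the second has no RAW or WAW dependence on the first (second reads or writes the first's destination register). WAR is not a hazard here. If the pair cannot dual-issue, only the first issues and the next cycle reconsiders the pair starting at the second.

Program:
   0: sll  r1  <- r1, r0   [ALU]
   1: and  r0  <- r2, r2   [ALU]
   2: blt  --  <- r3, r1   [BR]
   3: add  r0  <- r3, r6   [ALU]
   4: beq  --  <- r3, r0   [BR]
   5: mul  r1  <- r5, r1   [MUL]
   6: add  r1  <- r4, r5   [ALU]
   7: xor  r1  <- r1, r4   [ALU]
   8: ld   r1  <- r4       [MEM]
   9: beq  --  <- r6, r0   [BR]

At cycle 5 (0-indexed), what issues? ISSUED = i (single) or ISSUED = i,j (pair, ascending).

#0 head=0: sll;and i0+i1 2-wide
#1 head=2: blt;add i2+i3 2-wide
#2 head=4: beq;mul i4+i5 2-wide
#3 head=6: add i6 RAW+WAW r1
#4 head=7: xor i7 WAW r1
#5 head=8: ld i8 no-port MEM/BR
#6 head=9: beq i9 tail

ISSUED = 8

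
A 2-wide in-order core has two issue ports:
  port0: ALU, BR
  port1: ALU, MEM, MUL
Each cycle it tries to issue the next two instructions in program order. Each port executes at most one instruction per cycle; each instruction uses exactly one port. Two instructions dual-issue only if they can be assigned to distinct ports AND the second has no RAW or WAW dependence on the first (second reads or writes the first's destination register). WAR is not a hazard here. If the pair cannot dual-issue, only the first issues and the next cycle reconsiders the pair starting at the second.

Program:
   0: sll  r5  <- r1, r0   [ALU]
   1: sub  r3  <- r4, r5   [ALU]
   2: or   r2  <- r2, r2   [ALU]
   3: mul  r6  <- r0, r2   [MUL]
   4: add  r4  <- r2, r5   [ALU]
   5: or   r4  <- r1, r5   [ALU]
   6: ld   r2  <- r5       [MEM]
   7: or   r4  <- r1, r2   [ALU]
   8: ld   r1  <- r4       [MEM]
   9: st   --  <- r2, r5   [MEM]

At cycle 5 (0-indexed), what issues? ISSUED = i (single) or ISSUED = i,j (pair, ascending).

c0: i0 sll  RAW r5
c1: i1&i2 sub or  dual
c2: i3&i4 mul add  dual
c3: i5&i6 or ld  dual
c4: i7 or  RAW r4
c5: i8 ld  no-port MEM/MEM
c6: i9 st  tail

ISSUED = 8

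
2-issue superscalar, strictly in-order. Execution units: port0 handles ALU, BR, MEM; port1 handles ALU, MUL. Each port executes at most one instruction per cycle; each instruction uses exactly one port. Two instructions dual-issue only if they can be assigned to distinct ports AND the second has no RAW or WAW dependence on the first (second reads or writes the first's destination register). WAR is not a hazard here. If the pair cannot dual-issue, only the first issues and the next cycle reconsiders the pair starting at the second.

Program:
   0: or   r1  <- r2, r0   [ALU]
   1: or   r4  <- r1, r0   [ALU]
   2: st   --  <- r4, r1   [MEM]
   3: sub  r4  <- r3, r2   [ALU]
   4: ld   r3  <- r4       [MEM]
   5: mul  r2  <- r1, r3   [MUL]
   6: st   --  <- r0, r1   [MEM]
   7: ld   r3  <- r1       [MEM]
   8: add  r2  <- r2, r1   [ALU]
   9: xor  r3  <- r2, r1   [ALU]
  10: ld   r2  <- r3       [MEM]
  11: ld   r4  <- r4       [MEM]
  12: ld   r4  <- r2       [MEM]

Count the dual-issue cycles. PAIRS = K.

  cy0 -> i0 (or) RAW r1
  cy1 -> i1 (or) RAW r4
  cy2 -> i2,i3 (st sub) dual
  cy3 -> i4 (ld) RAW r3
  cy4 -> i5,i6 (mul st) dual
  cy5 -> i7,i8 (ld add) dual
  cy6 -> i9 (xor) RAW r3
  cy7 -> i10 (ld) no-port MEM/MEM
  cy8 -> i11 (ld) no-port MEM/MEM
  cy9 -> i12 (ld) tail

PAIRS = 3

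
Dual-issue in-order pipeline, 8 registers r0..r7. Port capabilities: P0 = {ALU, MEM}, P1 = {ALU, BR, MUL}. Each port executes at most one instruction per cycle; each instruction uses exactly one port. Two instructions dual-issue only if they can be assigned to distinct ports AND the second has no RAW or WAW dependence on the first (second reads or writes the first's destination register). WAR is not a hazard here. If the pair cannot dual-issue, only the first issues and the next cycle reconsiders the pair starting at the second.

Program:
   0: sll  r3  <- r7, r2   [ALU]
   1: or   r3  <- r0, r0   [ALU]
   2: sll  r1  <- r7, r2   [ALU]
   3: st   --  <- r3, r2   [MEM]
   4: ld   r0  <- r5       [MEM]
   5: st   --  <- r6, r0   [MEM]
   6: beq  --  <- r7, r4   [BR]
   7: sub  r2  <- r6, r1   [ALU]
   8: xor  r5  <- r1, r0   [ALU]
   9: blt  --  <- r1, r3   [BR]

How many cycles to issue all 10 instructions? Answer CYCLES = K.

CYCLES = 7

  cy0 -> i0 (sll) WAW r3
  cy1 -> i1+i2 (or/sll) pair
  cy2 -> i3 (st) no-port MEM/MEM
  cy3 -> i4 (ld) no-port MEM/MEM
  cy4 -> i5+i6 (st/beq) pair
  cy5 -> i7+i8 (sub/xor) pair
  cy6 -> i9 (blt) tail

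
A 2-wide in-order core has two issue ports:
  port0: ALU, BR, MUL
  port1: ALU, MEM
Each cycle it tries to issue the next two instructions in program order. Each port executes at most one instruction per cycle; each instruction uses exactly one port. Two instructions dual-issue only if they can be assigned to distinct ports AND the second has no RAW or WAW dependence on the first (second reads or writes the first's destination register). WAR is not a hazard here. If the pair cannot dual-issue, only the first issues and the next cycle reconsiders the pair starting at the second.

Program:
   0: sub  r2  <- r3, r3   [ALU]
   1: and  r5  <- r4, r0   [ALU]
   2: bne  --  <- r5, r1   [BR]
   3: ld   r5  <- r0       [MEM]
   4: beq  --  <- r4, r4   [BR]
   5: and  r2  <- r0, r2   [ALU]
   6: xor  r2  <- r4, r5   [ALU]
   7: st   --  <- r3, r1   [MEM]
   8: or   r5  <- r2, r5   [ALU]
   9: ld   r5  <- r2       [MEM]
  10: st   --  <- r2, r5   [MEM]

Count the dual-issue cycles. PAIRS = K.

  cy0 -> i0/i1 (sub and) pair
  cy1 -> i2/i3 (bne ld) pair
  cy2 -> i4/i5 (beq and) pair
  cy3 -> i6/i7 (xor st) pair
  cy4 -> i8 (or) WAW r5
  cy5 -> i9 (ld) no-port MEM/MEM
  cy6 -> i10 (st) tail

PAIRS = 4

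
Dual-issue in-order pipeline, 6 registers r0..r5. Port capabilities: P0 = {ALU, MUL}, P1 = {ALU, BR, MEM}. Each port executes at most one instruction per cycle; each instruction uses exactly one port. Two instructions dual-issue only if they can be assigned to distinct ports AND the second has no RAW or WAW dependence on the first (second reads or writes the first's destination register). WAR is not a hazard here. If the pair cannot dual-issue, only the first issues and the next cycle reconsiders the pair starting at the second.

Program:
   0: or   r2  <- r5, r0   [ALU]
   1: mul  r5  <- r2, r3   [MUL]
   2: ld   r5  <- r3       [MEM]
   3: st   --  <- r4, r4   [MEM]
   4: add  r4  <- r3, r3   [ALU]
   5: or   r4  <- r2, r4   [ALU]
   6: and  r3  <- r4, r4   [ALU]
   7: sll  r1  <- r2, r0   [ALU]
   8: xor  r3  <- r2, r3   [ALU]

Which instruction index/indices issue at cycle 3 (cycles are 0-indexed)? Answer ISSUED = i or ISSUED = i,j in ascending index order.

ISSUED = 3,4

  cy0 -> i0 (or) RAW r2
  cy1 -> i1 (mul) WAW r5
  cy2 -> i2 (ld) no-port MEM/MEM
  cy3 -> i3,i4 (st add) 2-wide
  cy4 -> i5 (or) RAW r4
  cy5 -> i6,i7 (and sll) 2-wide
  cy6 -> i8 (xor) tail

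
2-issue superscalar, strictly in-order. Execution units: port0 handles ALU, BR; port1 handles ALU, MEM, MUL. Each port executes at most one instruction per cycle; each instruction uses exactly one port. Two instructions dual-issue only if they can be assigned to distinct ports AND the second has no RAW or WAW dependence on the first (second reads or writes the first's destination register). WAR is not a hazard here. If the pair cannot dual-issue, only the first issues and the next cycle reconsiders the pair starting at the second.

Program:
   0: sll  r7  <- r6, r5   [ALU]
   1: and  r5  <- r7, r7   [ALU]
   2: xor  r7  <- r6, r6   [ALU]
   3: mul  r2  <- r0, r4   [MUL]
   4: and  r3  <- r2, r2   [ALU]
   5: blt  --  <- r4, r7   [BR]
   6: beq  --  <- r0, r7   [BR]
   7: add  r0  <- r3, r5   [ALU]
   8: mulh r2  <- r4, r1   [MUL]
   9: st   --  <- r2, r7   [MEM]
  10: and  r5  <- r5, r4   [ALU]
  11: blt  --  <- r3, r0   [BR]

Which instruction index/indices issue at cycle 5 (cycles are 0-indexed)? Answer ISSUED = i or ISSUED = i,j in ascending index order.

t=0 i0:sll.ALU ; RAW r7
t=1 i1+i2:and.ALU/xor.ALU ; dual
t=2 i3:mul.MUL ; RAW r2
t=3 i4+i5:and.ALU/blt.BR ; dual
t=4 i6+i7:beq.BR/add.ALU ; dual
t=5 i8:mulh.MUL ; no-port MUL/MEM
t=6 i9+i10:st.MEM/and.ALU ; dual
t=7 i11:blt.BR ; tail

ISSUED = 8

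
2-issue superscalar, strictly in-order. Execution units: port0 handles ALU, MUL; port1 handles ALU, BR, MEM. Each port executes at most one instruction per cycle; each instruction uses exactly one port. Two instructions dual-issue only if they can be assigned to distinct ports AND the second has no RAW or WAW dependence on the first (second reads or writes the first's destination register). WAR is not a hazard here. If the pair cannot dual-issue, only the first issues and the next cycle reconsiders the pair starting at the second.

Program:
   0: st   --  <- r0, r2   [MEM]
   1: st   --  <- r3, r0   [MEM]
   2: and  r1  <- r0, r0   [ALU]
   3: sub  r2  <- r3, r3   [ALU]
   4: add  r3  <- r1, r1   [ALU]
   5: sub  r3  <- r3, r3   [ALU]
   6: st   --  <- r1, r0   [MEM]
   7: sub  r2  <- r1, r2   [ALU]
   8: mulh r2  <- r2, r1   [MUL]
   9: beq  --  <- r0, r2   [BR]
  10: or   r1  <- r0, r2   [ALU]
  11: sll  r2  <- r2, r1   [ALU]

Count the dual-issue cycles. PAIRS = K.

0. st @i0  | no-port MEM/MEM
1. st+and @i1/i2  | 2-wide
2. sub+add @i3/i4  | 2-wide
3. sub+st @i5/i6  | 2-wide
4. sub @i7  | RAW+WAW r2
5. mulh @i8  | RAW r2
6. beq+or @i9/i10  | 2-wide
7. sll @i11  | tail

PAIRS = 4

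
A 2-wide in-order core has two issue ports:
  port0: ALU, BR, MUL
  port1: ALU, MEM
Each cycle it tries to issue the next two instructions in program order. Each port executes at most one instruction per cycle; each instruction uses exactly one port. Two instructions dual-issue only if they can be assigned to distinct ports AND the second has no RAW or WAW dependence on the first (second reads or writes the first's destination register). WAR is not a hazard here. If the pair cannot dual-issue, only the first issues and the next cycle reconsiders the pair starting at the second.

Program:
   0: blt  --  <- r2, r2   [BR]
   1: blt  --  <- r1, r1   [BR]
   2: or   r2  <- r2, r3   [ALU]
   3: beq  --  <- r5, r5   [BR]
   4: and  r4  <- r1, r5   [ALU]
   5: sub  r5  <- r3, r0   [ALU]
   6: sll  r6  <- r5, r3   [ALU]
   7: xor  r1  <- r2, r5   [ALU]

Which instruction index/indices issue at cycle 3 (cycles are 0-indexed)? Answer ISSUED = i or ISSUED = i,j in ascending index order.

ISSUED = 5

[0] i0  blt.BR  -- no-port BR/BR
[1] i1/i2  blt.BR or.ALU  -- 2-wide
[2] i3/i4  beq.BR and.ALU  -- 2-wide
[3] i5  sub.ALU  -- RAW r5
[4] i6/i7  sll.ALU xor.ALU  -- 2-wide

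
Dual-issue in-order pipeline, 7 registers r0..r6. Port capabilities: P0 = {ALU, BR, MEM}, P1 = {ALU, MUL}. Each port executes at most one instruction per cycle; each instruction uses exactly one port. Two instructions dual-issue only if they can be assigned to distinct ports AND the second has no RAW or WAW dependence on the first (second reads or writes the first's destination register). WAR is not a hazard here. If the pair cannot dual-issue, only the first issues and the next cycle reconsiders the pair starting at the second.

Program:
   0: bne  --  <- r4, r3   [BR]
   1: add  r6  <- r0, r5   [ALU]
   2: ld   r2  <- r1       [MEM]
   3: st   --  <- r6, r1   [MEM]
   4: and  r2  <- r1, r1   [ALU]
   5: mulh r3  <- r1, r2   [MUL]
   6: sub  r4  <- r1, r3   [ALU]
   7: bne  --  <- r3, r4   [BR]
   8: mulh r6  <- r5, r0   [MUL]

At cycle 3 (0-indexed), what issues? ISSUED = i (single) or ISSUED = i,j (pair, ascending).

c0: i0+i1 bne;add  2-wide
c1: i2 ld  no-port MEM/MEM
c2: i3+i4 st;and  2-wide
c3: i5 mulh  RAW r3
c4: i6 sub  RAW r4
c5: i7+i8 bne;mulh  2-wide

ISSUED = 5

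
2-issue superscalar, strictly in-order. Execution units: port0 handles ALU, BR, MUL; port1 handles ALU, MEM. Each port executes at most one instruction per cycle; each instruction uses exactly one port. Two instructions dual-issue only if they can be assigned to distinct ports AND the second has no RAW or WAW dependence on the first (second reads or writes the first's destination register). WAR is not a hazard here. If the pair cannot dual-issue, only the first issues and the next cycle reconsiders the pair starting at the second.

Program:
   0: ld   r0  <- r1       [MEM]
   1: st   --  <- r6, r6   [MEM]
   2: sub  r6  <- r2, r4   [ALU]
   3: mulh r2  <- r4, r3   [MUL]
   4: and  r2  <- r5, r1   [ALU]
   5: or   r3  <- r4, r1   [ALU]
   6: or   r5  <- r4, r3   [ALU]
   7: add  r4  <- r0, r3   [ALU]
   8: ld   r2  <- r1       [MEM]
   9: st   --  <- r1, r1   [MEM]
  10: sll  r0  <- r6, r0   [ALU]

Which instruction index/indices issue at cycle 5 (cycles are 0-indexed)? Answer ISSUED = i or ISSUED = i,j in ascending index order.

[0] i0  ld.MEM  -- no-port MEM/MEM
[1] i1+i2  st.MEM sub.ALU  -- dual
[2] i3  mulh.MUL  -- WAW r2
[3] i4+i5  and.ALU or.ALU  -- dual
[4] i6+i7  or.ALU add.ALU  -- dual
[5] i8  ld.MEM  -- no-port MEM/MEM
[6] i9+i10  st.MEM sll.ALU  -- dual

ISSUED = 8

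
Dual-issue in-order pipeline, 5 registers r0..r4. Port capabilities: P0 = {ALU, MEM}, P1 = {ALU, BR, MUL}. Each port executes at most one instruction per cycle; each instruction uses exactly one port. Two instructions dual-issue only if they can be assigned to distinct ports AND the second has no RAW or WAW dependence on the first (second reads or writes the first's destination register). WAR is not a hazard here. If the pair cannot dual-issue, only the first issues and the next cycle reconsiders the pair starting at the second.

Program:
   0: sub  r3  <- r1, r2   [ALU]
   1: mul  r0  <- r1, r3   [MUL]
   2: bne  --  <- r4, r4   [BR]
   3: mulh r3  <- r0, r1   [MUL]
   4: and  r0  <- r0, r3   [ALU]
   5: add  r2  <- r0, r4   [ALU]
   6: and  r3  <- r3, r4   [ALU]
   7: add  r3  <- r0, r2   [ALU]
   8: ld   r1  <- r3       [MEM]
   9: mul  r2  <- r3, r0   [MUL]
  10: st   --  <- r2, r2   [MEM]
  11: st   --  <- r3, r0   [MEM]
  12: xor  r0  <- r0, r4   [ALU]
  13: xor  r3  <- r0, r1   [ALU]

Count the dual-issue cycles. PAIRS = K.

c0: i0 sub.ALU  RAW r3
c1: i1 mul.MUL  no-port MUL/BR
c2: i2 bne.BR  no-port BR/MUL
c3: i3 mulh.MUL  RAW r3
c4: i4 and.ALU  RAW r0
c5: i5&i6 add.ALU+and.ALU  2-wide
c6: i7 add.ALU  RAW r3
c7: i8&i9 ld.MEM+mul.MUL  2-wide
c8: i10 st.MEM  no-port MEM/MEM
c9: i11&i12 st.MEM+xor.ALU  2-wide
c10: i13 xor.ALU  tail

PAIRS = 3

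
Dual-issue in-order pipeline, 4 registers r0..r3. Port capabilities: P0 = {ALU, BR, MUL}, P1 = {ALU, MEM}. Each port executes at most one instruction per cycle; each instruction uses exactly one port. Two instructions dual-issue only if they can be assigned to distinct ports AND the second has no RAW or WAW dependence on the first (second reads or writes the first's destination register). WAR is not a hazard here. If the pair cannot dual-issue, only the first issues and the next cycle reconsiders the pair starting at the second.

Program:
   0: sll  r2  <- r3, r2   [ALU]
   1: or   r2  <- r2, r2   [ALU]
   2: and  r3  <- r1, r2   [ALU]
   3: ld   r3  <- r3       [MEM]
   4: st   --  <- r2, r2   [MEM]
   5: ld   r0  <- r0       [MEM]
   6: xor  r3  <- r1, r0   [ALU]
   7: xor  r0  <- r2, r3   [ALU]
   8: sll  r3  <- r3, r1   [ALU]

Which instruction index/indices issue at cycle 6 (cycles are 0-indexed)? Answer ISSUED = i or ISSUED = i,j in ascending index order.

ISSUED = 6

c0: i0 sll.ALU  RAW+WAW r2
c1: i1 or.ALU  RAW r2
c2: i2 and.ALU  RAW+WAW r3
c3: i3 ld.MEM  no-port MEM/MEM
c4: i4 st.MEM  no-port MEM/MEM
c5: i5 ld.MEM  RAW r0
c6: i6 xor.ALU  RAW r3
c7: i7/i8 xor.ALU+sll.ALU  2-wide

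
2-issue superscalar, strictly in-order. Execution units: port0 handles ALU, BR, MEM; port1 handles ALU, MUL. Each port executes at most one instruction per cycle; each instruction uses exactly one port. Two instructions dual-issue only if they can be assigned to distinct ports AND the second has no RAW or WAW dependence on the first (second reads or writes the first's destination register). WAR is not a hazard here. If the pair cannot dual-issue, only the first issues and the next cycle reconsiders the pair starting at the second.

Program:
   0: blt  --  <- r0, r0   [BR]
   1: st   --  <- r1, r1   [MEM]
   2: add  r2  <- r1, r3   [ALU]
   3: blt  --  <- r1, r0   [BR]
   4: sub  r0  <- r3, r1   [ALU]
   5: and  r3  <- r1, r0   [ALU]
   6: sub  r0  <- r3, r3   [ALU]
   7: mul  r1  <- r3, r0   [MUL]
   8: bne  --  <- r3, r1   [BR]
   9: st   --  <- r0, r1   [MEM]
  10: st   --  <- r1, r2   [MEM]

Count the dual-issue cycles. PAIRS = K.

PAIRS = 2

t=0 i0:blt ; no-port BR/MEM
t=1 i1/i2:st+add ; 2-wide
t=2 i3/i4:blt+sub ; 2-wide
t=3 i5:and ; RAW r3
t=4 i6:sub ; RAW r0
t=5 i7:mul ; RAW r1
t=6 i8:bne ; no-port BR/MEM
t=7 i9:st ; no-port MEM/MEM
t=8 i10:st ; tail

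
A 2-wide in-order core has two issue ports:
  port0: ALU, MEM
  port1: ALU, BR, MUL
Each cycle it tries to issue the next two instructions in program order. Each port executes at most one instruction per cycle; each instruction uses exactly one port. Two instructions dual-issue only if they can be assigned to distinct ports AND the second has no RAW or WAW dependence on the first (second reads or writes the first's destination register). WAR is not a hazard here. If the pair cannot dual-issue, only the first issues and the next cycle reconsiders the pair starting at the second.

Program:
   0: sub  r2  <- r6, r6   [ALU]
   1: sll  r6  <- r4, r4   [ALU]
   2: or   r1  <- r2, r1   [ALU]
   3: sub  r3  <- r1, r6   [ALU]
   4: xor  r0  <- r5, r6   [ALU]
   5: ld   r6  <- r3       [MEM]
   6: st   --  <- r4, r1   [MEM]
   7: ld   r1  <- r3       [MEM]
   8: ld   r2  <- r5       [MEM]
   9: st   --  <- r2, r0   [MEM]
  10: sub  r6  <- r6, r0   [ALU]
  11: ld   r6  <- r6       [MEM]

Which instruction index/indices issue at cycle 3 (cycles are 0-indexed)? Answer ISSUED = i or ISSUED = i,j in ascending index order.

ISSUED = 5

  cy0 -> i0,i1 (sub.ALU;sll.ALU) pair
  cy1 -> i2 (or.ALU) RAW r1
  cy2 -> i3,i4 (sub.ALU;xor.ALU) pair
  cy3 -> i5 (ld.MEM) no-port MEM/MEM
  cy4 -> i6 (st.MEM) no-port MEM/MEM
  cy5 -> i7 (ld.MEM) no-port MEM/MEM
  cy6 -> i8 (ld.MEM) no-port MEM/MEM
  cy7 -> i9,i10 (st.MEM;sub.ALU) pair
  cy8 -> i11 (ld.MEM) tail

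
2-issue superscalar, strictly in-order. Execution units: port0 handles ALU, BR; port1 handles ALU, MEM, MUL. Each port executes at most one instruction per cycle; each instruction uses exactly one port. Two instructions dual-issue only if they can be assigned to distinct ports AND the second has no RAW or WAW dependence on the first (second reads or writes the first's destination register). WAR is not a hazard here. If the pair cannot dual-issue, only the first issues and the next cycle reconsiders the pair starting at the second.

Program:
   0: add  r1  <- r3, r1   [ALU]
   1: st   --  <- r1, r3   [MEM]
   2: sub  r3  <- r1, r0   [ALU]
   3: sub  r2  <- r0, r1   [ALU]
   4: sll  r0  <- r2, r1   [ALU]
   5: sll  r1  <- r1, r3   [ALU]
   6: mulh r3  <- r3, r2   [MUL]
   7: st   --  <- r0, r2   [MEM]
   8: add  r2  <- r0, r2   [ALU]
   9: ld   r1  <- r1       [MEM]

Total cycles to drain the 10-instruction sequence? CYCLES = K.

t=0 i0:add.ALU ; RAW r1
t=1 i1+i2:st.MEM sub.ALU ; dual
t=2 i3:sub.ALU ; RAW r2
t=3 i4+i5:sll.ALU sll.ALU ; dual
t=4 i6:mulh.MUL ; no-port MUL/MEM
t=5 i7+i8:st.MEM add.ALU ; dual
t=6 i9:ld.MEM ; tail

CYCLES = 7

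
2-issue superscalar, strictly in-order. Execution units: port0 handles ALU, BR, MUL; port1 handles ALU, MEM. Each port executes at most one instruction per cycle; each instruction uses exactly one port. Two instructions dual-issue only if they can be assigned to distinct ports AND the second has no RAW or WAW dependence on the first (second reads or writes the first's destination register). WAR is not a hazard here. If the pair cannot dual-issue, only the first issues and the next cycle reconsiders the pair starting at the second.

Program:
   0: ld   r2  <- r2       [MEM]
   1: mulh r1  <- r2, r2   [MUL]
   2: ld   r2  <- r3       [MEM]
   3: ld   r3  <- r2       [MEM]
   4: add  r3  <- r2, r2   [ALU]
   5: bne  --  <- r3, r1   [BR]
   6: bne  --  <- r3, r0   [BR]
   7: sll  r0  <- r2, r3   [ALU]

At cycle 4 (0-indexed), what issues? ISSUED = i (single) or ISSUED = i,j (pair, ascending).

0. ld.MEM @i0  | RAW r2
1. mulh.MUL ld.MEM @i1&i2  | dual
2. ld.MEM @i3  | WAW r3
3. add.ALU @i4  | RAW r3
4. bne.BR @i5  | no-port BR/BR
5. bne.BR sll.ALU @i6&i7  | dual

ISSUED = 5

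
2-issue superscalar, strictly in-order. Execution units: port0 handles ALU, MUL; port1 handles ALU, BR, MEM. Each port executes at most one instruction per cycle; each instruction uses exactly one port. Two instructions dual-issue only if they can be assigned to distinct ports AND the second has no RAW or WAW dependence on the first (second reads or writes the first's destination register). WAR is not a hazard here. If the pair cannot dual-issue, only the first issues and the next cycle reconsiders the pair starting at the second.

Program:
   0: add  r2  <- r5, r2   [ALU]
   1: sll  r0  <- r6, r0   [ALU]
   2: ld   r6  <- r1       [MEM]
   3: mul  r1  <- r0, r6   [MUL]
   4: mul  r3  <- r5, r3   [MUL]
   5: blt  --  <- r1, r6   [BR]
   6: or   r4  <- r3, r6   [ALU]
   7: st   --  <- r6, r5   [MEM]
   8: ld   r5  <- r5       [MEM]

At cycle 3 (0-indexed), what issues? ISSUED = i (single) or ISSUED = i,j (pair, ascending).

ISSUED = 4,5

#0 head=0: add.ALU;sll.ALU i0+i1 dual
#1 head=2: ld.MEM i2 RAW r6
#2 head=3: mul.MUL i3 no-port MUL/MUL
#3 head=4: mul.MUL;blt.BR i4+i5 dual
#4 head=6: or.ALU;st.MEM i6+i7 dual
#5 head=8: ld.MEM i8 tail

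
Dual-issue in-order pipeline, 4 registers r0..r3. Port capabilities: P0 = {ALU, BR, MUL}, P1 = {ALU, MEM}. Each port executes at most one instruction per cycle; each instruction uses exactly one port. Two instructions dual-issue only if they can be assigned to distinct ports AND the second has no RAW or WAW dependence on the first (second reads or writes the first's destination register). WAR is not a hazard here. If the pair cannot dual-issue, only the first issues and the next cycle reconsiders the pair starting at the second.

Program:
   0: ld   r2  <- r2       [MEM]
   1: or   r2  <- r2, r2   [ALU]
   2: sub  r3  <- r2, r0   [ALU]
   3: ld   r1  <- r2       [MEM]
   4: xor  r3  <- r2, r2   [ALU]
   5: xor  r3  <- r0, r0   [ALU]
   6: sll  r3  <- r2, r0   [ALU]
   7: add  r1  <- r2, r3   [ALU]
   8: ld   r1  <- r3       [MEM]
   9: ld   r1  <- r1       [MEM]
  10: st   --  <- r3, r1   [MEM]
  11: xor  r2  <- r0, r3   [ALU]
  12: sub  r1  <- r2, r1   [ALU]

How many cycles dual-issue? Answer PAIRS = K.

c0: i0 ld.MEM  RAW+WAW r2
c1: i1 or.ALU  RAW r2
c2: i2/i3 sub.ALU;ld.MEM  pair
c3: i4 xor.ALU  WAW r3
c4: i5 xor.ALU  WAW r3
c5: i6 sll.ALU  RAW r3
c6: i7 add.ALU  WAW r1
c7: i8 ld.MEM  no-port MEM/MEM
c8: i9 ld.MEM  no-port MEM/MEM
c9: i10/i11 st.MEM;xor.ALU  pair
c10: i12 sub.ALU  tail

PAIRS = 2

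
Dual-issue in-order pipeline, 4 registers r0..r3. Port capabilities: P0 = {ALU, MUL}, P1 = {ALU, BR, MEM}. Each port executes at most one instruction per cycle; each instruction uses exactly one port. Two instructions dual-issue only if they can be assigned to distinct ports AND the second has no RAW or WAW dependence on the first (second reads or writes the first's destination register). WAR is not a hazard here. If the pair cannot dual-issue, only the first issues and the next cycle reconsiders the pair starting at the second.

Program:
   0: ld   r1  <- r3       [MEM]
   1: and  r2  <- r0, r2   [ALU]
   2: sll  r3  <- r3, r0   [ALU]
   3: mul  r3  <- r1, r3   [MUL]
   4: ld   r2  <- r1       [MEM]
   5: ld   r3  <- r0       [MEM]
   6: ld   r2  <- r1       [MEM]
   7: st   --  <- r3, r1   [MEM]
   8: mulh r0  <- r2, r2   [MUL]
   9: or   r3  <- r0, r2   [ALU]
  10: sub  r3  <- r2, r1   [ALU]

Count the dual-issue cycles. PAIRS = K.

PAIRS = 3

#0 head=0: ld.MEM;and.ALU i0,i1 pair
#1 head=2: sll.ALU i2 RAW+WAW r3
#2 head=3: mul.MUL;ld.MEM i3,i4 pair
#3 head=5: ld.MEM i5 no-port MEM/MEM
#4 head=6: ld.MEM i6 no-port MEM/MEM
#5 head=7: st.MEM;mulh.MUL i7,i8 pair
#6 head=9: or.ALU i9 WAW r3
#7 head=10: sub.ALU i10 tail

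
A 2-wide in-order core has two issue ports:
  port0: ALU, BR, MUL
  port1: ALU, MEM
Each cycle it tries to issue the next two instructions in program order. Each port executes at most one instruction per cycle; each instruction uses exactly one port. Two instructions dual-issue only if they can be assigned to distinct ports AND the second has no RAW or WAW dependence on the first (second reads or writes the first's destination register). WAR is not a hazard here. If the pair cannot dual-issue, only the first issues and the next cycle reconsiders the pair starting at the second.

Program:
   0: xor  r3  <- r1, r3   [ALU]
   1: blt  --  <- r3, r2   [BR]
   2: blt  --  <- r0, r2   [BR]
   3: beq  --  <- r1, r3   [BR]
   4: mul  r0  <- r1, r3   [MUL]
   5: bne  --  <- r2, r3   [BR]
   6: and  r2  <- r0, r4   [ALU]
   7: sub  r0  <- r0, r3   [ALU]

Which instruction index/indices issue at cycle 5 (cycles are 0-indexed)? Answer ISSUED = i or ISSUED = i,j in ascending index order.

c0: i0 xor.ALU  RAW r3
c1: i1 blt.BR  no-port BR/BR
c2: i2 blt.BR  no-port BR/BR
c3: i3 beq.BR  no-port BR/MUL
c4: i4 mul.MUL  no-port MUL/BR
c5: i5/i6 bne.BR/and.ALU  pair
c6: i7 sub.ALU  tail

ISSUED = 5,6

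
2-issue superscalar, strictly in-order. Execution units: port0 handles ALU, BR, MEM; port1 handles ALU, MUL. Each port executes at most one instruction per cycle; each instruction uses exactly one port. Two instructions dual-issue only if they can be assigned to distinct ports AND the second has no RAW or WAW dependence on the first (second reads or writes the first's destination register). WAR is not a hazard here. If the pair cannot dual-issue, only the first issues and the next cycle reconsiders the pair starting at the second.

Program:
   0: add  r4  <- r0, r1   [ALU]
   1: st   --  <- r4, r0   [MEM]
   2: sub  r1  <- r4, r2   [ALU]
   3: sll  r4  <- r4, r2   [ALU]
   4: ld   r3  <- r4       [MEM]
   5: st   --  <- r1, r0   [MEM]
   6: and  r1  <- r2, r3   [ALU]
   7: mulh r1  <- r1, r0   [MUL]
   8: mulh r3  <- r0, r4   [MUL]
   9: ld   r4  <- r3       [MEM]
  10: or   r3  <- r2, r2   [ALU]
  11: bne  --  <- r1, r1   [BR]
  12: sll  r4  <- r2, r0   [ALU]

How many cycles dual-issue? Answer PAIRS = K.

#0 head=0: add.ALU i0 RAW r4
#1 head=1: st.MEM+sub.ALU i1&i2 2-wide
#2 head=3: sll.ALU i3 RAW r4
#3 head=4: ld.MEM i4 no-port MEM/MEM
#4 head=5: st.MEM+and.ALU i5&i6 2-wide
#5 head=7: mulh.MUL i7 no-port MUL/MUL
#6 head=8: mulh.MUL i8 RAW r3
#7 head=9: ld.MEM+or.ALU i9&i10 2-wide
#8 head=11: bne.BR+sll.ALU i11&i12 2-wide

PAIRS = 4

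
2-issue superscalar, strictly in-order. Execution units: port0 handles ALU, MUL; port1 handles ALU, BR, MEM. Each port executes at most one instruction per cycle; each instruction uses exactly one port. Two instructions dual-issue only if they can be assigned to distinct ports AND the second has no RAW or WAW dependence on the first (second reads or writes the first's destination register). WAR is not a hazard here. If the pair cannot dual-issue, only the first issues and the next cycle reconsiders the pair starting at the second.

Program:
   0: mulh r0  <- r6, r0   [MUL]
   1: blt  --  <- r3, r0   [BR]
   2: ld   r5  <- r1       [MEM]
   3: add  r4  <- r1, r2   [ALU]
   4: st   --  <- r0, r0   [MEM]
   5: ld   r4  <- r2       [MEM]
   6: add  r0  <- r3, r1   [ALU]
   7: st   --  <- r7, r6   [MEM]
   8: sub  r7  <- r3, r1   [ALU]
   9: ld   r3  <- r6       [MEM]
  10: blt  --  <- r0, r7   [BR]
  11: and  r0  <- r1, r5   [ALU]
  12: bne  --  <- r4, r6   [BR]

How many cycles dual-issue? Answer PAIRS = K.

PAIRS = 4

  cy0 -> i0 (mulh.MUL) RAW r0
  cy1 -> i1 (blt.BR) no-port BR/MEM
  cy2 -> i2,i3 (ld.MEM/add.ALU) 2-wide
  cy3 -> i4 (st.MEM) no-port MEM/MEM
  cy4 -> i5,i6 (ld.MEM/add.ALU) 2-wide
  cy5 -> i7,i8 (st.MEM/sub.ALU) 2-wide
  cy6 -> i9 (ld.MEM) no-port MEM/BR
  cy7 -> i10,i11 (blt.BR/and.ALU) 2-wide
  cy8 -> i12 (bne.BR) tail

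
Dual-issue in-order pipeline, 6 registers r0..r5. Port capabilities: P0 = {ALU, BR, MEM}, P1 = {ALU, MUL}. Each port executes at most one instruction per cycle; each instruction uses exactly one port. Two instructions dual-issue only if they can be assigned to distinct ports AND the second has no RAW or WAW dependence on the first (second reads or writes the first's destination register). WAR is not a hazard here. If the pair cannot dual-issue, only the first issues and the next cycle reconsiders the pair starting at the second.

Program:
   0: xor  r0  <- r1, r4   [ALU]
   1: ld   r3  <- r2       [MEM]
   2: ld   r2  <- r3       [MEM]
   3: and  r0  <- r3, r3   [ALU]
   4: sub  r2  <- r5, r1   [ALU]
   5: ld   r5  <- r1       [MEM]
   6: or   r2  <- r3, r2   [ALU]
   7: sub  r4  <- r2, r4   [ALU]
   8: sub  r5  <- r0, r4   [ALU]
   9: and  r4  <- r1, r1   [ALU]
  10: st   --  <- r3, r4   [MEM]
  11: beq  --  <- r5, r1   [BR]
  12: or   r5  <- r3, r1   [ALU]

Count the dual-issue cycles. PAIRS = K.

0. xor.ALU;ld.MEM @i0,i1  | dual
1. ld.MEM;and.ALU @i2,i3  | dual
2. sub.ALU;ld.MEM @i4,i5  | dual
3. or.ALU @i6  | RAW r2
4. sub.ALU @i7  | RAW r4
5. sub.ALU;and.ALU @i8,i9  | dual
6. st.MEM @i10  | no-port MEM/BR
7. beq.BR;or.ALU @i11,i12  | dual

PAIRS = 5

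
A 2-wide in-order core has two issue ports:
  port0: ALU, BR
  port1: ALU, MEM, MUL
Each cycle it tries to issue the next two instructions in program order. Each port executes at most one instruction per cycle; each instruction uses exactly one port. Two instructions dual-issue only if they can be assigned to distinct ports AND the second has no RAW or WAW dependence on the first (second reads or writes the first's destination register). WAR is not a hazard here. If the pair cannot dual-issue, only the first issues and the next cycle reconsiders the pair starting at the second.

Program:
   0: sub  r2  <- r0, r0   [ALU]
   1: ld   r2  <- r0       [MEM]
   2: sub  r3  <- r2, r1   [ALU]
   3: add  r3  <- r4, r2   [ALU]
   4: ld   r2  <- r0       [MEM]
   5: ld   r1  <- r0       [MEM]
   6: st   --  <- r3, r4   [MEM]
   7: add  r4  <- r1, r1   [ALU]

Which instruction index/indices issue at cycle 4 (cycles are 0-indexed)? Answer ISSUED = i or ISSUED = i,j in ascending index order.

t=0 i0:sub ; WAW r2
t=1 i1:ld ; RAW r2
t=2 i2:sub ; WAW r3
t=3 i3&i4:add+ld ; pair
t=4 i5:ld ; no-port MEM/MEM
t=5 i6&i7:st+add ; pair

ISSUED = 5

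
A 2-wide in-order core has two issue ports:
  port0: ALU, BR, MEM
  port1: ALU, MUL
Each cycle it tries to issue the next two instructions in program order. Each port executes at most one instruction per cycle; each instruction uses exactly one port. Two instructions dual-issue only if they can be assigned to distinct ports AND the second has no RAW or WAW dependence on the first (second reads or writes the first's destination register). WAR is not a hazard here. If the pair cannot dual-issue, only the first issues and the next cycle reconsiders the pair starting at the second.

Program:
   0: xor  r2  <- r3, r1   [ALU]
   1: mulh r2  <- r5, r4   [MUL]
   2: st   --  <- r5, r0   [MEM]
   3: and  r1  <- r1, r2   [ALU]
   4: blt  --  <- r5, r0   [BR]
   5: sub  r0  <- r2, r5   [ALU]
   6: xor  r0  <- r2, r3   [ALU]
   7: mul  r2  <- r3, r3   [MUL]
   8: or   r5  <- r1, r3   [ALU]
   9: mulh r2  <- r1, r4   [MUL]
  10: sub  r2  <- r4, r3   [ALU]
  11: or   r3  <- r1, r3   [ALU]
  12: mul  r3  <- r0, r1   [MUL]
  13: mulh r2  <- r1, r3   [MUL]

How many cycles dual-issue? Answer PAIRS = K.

  cy0 -> i0 (xor) WAW r2
  cy1 -> i1+i2 (mulh+st) 2-wide
  cy2 -> i3+i4 (and+blt) 2-wide
  cy3 -> i5 (sub) WAW r0
  cy4 -> i6+i7 (xor+mul) 2-wide
  cy5 -> i8+i9 (or+mulh) 2-wide
  cy6 -> i10+i11 (sub+or) 2-wide
  cy7 -> i12 (mul) no-port MUL/MUL
  cy8 -> i13 (mulh) tail

PAIRS = 5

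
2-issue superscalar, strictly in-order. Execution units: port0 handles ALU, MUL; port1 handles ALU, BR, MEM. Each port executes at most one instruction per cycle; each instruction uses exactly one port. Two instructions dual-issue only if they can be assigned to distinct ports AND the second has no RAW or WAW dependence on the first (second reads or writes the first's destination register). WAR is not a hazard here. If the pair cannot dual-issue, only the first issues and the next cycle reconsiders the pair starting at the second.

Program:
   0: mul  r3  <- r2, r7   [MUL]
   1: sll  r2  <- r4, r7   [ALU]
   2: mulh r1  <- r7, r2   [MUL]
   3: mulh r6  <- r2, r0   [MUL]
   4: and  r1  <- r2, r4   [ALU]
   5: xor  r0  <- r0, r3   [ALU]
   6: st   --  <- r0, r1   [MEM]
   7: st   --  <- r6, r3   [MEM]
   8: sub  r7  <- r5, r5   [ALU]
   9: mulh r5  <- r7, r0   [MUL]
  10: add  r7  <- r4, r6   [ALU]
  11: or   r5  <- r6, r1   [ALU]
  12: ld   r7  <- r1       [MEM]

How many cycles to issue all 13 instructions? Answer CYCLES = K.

CYCLES = 8

  cy0 -> i0/i1 (mul sll) 2-wide
  cy1 -> i2 (mulh) no-port MUL/MUL
  cy2 -> i3/i4 (mulh and) 2-wide
  cy3 -> i5 (xor) RAW r0
  cy4 -> i6 (st) no-port MEM/MEM
  cy5 -> i7/i8 (st sub) 2-wide
  cy6 -> i9/i10 (mulh add) 2-wide
  cy7 -> i11/i12 (or ld) 2-wide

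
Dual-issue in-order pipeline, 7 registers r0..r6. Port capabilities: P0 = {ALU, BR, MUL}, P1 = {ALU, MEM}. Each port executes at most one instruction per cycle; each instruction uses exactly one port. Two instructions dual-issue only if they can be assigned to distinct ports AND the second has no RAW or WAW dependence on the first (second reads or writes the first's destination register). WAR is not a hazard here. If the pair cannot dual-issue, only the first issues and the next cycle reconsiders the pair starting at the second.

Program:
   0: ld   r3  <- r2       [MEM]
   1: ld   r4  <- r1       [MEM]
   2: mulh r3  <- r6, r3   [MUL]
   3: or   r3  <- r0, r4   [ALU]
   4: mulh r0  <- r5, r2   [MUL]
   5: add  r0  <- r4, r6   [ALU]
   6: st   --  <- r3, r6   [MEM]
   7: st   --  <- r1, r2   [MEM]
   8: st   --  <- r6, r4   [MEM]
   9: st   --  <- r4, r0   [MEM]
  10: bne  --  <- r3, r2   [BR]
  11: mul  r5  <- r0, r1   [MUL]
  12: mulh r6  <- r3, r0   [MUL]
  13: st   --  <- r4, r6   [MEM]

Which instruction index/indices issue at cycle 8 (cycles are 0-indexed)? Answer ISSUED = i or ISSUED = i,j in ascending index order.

c0: i0 ld  no-port MEM/MEM
c1: i1+i2 ld;mulh  dual
c2: i3+i4 or;mulh  dual
c3: i5+i6 add;st  dual
c4: i7 st  no-port MEM/MEM
c5: i8 st  no-port MEM/MEM
c6: i9+i10 st;bne  dual
c7: i11 mul  no-port MUL/MUL
c8: i12 mulh  RAW r6
c9: i13 st  tail

ISSUED = 12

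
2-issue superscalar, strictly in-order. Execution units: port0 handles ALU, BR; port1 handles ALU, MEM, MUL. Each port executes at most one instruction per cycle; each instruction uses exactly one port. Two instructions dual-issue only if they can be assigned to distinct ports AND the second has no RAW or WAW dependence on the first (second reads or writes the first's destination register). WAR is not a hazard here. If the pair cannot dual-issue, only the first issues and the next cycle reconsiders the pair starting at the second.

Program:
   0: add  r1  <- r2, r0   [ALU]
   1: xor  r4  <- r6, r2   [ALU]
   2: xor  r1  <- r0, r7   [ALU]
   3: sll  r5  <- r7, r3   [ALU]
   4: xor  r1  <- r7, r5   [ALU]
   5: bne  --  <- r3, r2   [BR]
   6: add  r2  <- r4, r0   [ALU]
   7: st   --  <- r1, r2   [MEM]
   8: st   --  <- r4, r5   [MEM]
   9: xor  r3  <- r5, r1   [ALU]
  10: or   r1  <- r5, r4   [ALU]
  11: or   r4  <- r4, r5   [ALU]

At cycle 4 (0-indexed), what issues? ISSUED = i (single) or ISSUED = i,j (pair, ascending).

#0 head=0: add.ALU xor.ALU i0/i1 2-wide
#1 head=2: xor.ALU sll.ALU i2/i3 2-wide
#2 head=4: xor.ALU bne.BR i4/i5 2-wide
#3 head=6: add.ALU i6 RAW r2
#4 head=7: st.MEM i7 no-port MEM/MEM
#5 head=8: st.MEM xor.ALU i8/i9 2-wide
#6 head=10: or.ALU or.ALU i10/i11 2-wide

ISSUED = 7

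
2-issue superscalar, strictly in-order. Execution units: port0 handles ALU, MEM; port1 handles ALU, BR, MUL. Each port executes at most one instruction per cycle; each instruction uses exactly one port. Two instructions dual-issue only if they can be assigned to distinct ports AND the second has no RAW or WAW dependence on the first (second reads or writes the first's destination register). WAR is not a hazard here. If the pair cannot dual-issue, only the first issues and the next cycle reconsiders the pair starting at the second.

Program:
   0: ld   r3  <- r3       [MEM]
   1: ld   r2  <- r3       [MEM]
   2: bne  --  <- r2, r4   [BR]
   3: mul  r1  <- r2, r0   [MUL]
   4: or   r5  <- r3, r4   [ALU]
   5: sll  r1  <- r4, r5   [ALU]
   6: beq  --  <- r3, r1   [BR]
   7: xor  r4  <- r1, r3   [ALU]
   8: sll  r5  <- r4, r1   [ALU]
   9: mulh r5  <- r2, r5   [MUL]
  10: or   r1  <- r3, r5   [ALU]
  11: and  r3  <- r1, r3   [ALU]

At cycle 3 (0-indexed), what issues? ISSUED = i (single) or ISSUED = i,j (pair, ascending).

#0 head=0: ld i0 no-port MEM/MEM
#1 head=1: ld i1 RAW r2
#2 head=2: bne i2 no-port BR/MUL
#3 head=3: mul/or i3+i4 pair
#4 head=5: sll i5 RAW r1
#5 head=6: beq/xor i6+i7 pair
#6 head=8: sll i8 RAW+WAW r5
#7 head=9: mulh i9 RAW r5
#8 head=10: or i10 RAW r1
#9 head=11: and i11 tail

ISSUED = 3,4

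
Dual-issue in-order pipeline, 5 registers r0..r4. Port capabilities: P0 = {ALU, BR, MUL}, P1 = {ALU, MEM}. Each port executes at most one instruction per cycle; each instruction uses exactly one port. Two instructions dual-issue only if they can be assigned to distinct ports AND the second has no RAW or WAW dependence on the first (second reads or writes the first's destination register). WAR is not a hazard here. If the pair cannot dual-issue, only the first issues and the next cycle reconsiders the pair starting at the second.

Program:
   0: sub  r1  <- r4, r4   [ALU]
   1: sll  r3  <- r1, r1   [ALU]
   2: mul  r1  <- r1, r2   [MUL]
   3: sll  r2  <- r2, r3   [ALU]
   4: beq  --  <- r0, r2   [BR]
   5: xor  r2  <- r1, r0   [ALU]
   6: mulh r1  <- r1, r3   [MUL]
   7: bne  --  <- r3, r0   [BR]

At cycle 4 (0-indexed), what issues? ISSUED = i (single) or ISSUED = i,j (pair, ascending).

ISSUED = 6

[0] i0  sub.ALU  -- RAW r1
[1] i1&i2  sll.ALU/mul.MUL  -- 2-wide
[2] i3  sll.ALU  -- RAW r2
[3] i4&i5  beq.BR/xor.ALU  -- 2-wide
[4] i6  mulh.MUL  -- no-port MUL/BR
[5] i7  bne.BR  -- tail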